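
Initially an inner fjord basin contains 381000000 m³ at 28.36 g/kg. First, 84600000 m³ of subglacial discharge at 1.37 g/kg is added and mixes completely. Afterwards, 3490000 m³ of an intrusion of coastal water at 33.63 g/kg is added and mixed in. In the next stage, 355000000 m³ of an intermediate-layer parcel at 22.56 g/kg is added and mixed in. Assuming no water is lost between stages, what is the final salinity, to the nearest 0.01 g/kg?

Salt balance:
Initial salt = 381,000,000×28.36 = 10,805,160,000
After stage 1: salt = 10,805,160,000 + 84,600,000×1.37 = 10,921,062,000; volume = 465,600,000 m³; S = 23.456 g/kg
After stage 2: salt = 10,921,062,000 + 3,490,000×33.63 = 11,038,430,700; volume = 469,090,000 m³; S = 23.532 g/kg
After stage 3: salt = 11,038,430,700 + 355,000,000×22.56 = 19,047,230,700; volume = 824,090,000 m³
S = 19,047,230,700 / 824,090,000 = 23.113 g/kg

23.11 g/kg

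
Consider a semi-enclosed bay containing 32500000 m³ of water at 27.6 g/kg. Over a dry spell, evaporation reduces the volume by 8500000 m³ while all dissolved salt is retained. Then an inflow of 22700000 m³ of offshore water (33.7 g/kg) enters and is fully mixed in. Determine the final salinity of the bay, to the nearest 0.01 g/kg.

35.59 g/kg

After evaporation: salt = 32,500,000×27.6 = 897,000,000; volume = 32,500,000 − 8,500,000 = 24,000,000 m³
After mixing: salt = 897,000,000 + 22,700,000×33.7 = 1,661,990,000; volume = 24,000,000 + 22,700,000 = 46,700,000 m³
S = 1,661,990,000 / 46,700,000 = 35.5887 g/kg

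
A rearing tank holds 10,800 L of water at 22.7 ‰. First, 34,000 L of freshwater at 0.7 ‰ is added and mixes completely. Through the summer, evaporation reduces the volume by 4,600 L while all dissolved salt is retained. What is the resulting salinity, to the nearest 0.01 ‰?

6.69 ‰

After mixing: salt = 10,800×22.7 + 34,000×0.7 = 268,960; volume = 44,800 L
After evaporation: salt unchanged = 268,960; volume = 44,800 − 4,600 = 40,200 L
S = 268,960 / 40,200 = 6.6905 ‰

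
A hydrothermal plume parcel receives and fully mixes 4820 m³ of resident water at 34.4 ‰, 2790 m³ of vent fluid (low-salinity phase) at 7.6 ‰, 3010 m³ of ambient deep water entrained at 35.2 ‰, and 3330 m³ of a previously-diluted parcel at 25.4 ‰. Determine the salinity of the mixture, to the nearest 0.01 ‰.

27.06 ‰

By conservation of dissolved salt,
salt = 4,820×34.4 + 2,790×7.6 + 3,010×35.2 + 3,330×25.4 = 165,808 + 21,204 + 105,952 + 84,582 = 377,546
volume = 4,820 + 2,790 + 3,010 + 3,330 = 13,950 m³
S = 377,546 / 13,950 = 27.0642 ‰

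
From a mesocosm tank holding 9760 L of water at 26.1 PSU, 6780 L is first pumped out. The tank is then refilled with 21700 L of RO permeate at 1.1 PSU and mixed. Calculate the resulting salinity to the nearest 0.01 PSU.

Remaining after removal: 2,980 L at 26.1 PSU (salt = 77,778)
After addition: salt = 77,778 + 21,700×1.1 = 101,648; volume = 24,680 L
S = 101,648 / 24,680 = 4.1186 PSU

4.12 PSU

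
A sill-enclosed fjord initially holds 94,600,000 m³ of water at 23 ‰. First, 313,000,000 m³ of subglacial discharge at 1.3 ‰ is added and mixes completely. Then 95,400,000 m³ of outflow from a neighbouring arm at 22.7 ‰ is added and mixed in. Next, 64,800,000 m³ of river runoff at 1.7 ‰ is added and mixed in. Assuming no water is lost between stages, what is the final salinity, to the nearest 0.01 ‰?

By conservation of dissolved salt,
Initial salt = 94,600,000×23 = 2,175,800,000
After stage 1: salt = 2,175,800,000 + 313,000,000×1.3 = 2,582,700,000; volume = 407,600,000 m³; S = 6.336 ‰
After stage 2: salt = 2,582,700,000 + 95,400,000×22.7 = 4,748,280,000; volume = 503,000,000 m³; S = 9.44 ‰
After stage 3: salt = 4,748,280,000 + 64,800,000×1.7 = 4,858,440,000; volume = 567,800,000 m³
S = 4,858,440,000 / 567,800,000 = 8.5566 ‰

8.56 ‰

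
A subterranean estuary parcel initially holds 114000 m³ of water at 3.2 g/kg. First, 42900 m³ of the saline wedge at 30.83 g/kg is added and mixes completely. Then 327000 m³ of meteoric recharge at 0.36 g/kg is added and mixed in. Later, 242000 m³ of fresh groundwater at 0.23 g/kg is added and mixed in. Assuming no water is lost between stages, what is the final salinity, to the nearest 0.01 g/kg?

Salt balance:
Initial salt = 114,000×3.2 = 364,800
After stage 1: salt = 364,800 + 42,900×30.83 = 1,687,407; volume = 156,900 m³; S = 10.755 g/kg
After stage 2: salt = 1,687,407 + 327,000×0.36 = 1,805,127; volume = 483,900 m³; S = 3.73 g/kg
After stage 3: salt = 1,805,127 + 242,000×0.23 = 1,860,787; volume = 725,900 m³
S = 1,860,787 / 725,900 = 2.5634 g/kg

2.56 g/kg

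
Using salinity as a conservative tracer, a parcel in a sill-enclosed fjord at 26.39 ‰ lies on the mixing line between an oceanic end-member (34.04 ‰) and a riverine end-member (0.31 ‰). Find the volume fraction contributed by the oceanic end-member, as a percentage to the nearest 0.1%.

Let g be the oceanic fraction. Salt balance per unit volume:
g×34.04 + (1−g)×0.31 = 26.39
g = (26.39 − 0.31) / (34.04 − 0.31) = 26.08/33.73 = 0.7732

77.3%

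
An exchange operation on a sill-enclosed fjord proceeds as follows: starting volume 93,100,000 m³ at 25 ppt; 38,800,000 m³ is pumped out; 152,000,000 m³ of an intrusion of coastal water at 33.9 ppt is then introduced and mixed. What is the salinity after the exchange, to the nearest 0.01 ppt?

31.56 ppt

Remaining after removal: 54,300,000 m³ at 25 ppt (salt = 1,357,500,000)
After addition: salt = 1,357,500,000 + 152,000,000×33.9 = 6,510,300,000; volume = 206,300,000 m³
S = 6,510,300,000 / 206,300,000 = 31.5574 ppt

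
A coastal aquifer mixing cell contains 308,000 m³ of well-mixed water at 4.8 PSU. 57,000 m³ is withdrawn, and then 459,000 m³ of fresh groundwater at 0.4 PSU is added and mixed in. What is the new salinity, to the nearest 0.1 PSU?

Remaining after removal: 251,000 m³ at 4.8 PSU (salt = 1,204,800)
After addition: salt = 1,204,800 + 459,000×0.4 = 1,388,400; volume = 710,000 m³
S = 1,388,400 / 710,000 = 1.9555 PSU

2.0 PSU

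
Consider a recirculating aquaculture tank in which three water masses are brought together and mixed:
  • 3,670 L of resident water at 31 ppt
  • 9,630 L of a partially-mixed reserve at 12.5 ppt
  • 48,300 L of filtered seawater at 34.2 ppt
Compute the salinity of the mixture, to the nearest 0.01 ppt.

30.62 ppt

Total salt / total volume:
salt = 3,670×31 + 9,630×12.5 + 48,300×34.2 = 113,770 + 120,375 + 1,651,860 = 1,886,005
volume = 3,670 + 9,630 + 48,300 = 61,600 L
S = 1,886,005 / 61,600 = 30.617 ppt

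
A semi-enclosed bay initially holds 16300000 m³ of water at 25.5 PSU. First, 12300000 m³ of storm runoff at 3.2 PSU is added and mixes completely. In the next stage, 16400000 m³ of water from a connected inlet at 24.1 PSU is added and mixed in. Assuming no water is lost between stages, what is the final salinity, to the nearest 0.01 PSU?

18.89 PSU

By conservation of dissolved salt,
Initial salt = 16,300,000×25.5 = 415,650,000
After stage 1: salt = 415,650,000 + 12,300,000×3.2 = 455,010,000; volume = 28,600,000 m³; S = 15.909 PSU
After stage 2: salt = 455,010,000 + 16,400,000×24.1 = 850,250,000; volume = 45,000,000 m³
S = 850,250,000 / 45,000,000 = 18.8944 PSU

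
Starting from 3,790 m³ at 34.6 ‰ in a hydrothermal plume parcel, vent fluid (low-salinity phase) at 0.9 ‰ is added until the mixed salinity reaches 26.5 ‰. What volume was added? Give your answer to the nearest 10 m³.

Salt balance: 3,790×34.6 + V×0.9 = (3,790+V)×26.5
131,134 + 0.9V = 100,435 + 26.5V
30,699 = 25.6V
V = 1,199.18 m³

1200 m³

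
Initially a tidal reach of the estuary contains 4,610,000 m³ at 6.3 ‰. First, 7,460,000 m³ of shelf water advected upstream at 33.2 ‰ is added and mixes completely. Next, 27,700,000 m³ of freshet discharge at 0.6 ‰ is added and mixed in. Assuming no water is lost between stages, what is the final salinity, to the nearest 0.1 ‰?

Total salt / total volume:
Initial salt = 4,610,000×6.3 = 29,043,000
After stage 1: salt = 29,043,000 + 7,460,000×33.2 = 276,715,000; volume = 12,070,000 m³; S = 22.926 ‰
After stage 2: salt = 276,715,000 + 27,700,000×0.6 = 293,335,000; volume = 39,770,000 m³
S = 293,335,000 / 39,770,000 = 7.3758 ‰

7.4 ‰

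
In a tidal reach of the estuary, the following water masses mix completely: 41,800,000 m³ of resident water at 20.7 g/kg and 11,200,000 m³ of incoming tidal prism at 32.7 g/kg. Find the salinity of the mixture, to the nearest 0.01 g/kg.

Salt balance:
salt = 41,800,000×20.7 + 11,200,000×32.7 = 865,260,000 + 366,240,000 = 1,231,500,000
volume = 41,800,000 + 11,200,000 = 53,000,000 m³
S = 1,231,500,000 / 53,000,000 = 23.2358 g/kg

23.24 g/kg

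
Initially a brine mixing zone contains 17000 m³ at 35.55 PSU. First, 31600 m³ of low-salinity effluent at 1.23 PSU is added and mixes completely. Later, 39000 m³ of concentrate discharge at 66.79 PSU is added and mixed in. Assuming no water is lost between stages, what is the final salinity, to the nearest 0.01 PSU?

37.08 PSU

By conservation of dissolved salt,
Initial salt = 17,000×35.55 = 604,350
After stage 1: salt = 604,350 + 31,600×1.23 = 643,218; volume = 48,600 m³; S = 13.235 PSU
After stage 2: salt = 643,218 + 39,000×66.79 = 3,248,028; volume = 87,600 m³
S = 3,248,028 / 87,600 = 37.0779 PSU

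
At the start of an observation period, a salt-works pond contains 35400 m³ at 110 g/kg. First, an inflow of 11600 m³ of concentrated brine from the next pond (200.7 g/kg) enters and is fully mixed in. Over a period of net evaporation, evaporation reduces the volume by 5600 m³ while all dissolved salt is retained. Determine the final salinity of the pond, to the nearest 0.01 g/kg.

150.29 g/kg

After mixing: salt = 35,400×110 + 11,600×200.7 = 6,222,120; volume = 47,000 m³
After evaporation: salt unchanged = 6,222,120; volume = 47,000 − 5,600 = 41,400 m³
S = 6,222,120 / 41,400 = 150.2928 g/kg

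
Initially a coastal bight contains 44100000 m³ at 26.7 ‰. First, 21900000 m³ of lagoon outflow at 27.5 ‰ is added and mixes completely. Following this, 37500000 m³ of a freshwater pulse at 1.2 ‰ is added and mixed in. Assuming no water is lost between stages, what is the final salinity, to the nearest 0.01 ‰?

17.63 ‰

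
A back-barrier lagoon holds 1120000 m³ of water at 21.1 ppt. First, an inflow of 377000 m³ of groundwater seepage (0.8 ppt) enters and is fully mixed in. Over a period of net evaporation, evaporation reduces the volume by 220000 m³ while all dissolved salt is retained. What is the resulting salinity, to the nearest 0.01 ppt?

After mixing: salt = 1,120,000×21.1 + 377,000×0.8 = 23,933,600; volume = 1,497,000 m³
After evaporation: salt unchanged = 23,933,600; volume = 1,497,000 − 220,000 = 1,277,000 m³
S = 23,933,600 / 1,277,000 = 18.7421 ppt

18.74 ppt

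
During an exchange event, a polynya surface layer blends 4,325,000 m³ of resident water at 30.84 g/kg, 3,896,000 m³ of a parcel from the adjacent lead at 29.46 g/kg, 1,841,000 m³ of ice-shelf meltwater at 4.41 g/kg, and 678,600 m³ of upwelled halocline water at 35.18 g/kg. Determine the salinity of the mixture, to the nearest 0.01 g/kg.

Conserving salt mass:
salt = 4,325,000×30.84 + 3,896,000×29.46 + 1,841,000×4.41 + 678,600×35.18 = 133,383,000 + 114,776,160 + 8,118,810 + 23,873,148 = 280,151,118
volume = 4,325,000 + 3,896,000 + 1,841,000 + 678,600 = 10,740,600 m³
S = 280,151,118 / 10,740,600 = 26.0834 g/kg

26.08 g/kg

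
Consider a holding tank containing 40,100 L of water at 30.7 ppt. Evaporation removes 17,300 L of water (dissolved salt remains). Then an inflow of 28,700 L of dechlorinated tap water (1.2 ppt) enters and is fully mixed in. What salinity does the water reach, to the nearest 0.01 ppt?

24.57 ppt

After evaporation: salt = 40,100×30.7 = 1,231,070; volume = 40,100 − 17,300 = 22,800 L
After mixing: salt = 1,231,070 + 28,700×1.2 = 1,265,510; volume = 22,800 + 28,700 = 51,500 L
S = 1,265,510 / 51,500 = 24.573 ppt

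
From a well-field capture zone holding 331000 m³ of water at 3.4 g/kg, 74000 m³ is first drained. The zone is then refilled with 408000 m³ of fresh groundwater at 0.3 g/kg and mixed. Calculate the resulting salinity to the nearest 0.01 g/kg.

Remaining after removal: 257,000 m³ at 3.4 g/kg (salt = 873,800)
After addition: salt = 873,800 + 408,000×0.3 = 996,200; volume = 665,000 m³
S = 996,200 / 665,000 = 1.498 g/kg

1.50 g/kg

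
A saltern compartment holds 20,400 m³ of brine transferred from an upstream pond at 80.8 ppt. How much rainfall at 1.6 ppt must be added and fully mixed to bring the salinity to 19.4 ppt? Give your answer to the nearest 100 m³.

Salt balance: 20,400×80.8 + V×1.6 = (20,400+V)×19.4
1,648,320 + 1.6V = 395,760 + 19.4V
1,252,560 = 17.8V
V = 70,368.54 m³

70400 m³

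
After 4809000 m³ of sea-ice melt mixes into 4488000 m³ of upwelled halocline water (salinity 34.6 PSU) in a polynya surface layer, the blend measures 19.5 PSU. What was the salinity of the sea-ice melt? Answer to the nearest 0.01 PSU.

Salt balance: 4,488,000×34.6 + 4,809,000×S = 9,297,000×19.5
155,284,800 + 4,809,000·S = 181,291,500
S = (181,291,500 − 155,284,800) / 4,809,000 = 5.4079 PSU

5.41 PSU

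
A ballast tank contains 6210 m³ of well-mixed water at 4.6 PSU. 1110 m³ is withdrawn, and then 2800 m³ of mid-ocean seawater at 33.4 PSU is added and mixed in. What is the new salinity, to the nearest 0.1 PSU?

14.8 PSU

Remaining after removal: 5,100 m³ at 4.6 PSU (salt = 23,460)
After addition: salt = 23,460 + 2,800×33.4 = 116,980; volume = 7,900 m³
S = 116,980 / 7,900 = 14.8076 PSU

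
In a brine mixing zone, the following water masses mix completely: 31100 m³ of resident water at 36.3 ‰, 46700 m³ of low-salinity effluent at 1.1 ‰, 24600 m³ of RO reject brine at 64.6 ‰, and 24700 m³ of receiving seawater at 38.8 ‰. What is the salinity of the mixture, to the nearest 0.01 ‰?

29.33 ‰

Mass of salt is conserved:
salt = 31,100×36.3 + 46,700×1.1 + 24,600×64.6 + 24,700×38.8 = 1,128,930 + 51,370 + 1,589,160 + 958,360 = 3,727,820
volume = 31,100 + 46,700 + 24,600 + 24,700 = 127,100 m³
S = 3,727,820 / 127,100 = 29.3298 ‰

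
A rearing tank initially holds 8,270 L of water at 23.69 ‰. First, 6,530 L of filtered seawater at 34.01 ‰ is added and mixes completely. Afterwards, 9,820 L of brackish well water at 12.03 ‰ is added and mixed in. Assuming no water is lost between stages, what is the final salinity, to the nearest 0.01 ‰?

21.78 ‰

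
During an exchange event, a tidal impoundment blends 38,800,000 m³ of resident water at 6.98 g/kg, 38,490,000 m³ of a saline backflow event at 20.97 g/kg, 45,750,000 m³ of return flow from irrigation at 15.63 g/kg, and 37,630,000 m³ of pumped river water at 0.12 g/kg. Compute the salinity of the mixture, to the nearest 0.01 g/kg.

11.19 g/kg

Weighted by volume,
salt = 38,800,000×6.98 + 38,490,000×20.97 + 45,750,000×15.63 + 37,630,000×0.12 = 270,824,000 + 807,135,300 + 715,072,500 + 4,515,600 = 1,797,547,400
volume = 38,800,000 + 38,490,000 + 45,750,000 + 37,630,000 = 160,670,000 m³
S = 1,797,547,400 / 160,670,000 = 11.1878 g/kg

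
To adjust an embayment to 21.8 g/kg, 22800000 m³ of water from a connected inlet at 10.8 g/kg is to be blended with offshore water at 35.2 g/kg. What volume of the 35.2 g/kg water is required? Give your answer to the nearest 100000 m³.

18700000 m³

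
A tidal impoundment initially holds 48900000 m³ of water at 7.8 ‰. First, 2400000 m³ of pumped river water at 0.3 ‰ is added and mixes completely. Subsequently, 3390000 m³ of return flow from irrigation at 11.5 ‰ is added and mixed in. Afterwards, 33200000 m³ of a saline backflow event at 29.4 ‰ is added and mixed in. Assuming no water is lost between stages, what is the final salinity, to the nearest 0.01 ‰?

Weighted by volume,
Initial salt = 48,900,000×7.8 = 381,420,000
After stage 1: salt = 381,420,000 + 2,400,000×0.3 = 382,140,000; volume = 51,300,000 m³; S = 7.449 ‰
After stage 2: salt = 382,140,000 + 3,390,000×11.5 = 421,125,000; volume = 54,690,000 m³; S = 7.7 ‰
After stage 3: salt = 421,125,000 + 33,200,000×29.4 = 1,397,205,000; volume = 87,890,000 m³
S = 1,397,205,000 / 87,890,000 = 15.8972 ‰

15.90 ‰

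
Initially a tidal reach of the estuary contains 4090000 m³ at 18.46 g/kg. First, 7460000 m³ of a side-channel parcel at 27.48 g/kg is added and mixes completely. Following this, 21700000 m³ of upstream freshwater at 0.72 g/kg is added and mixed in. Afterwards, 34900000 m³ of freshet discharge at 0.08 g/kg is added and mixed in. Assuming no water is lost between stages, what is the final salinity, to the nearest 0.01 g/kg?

Mass of salt is conserved:
Initial salt = 4,090,000×18.46 = 75,501,400
After stage 1: salt = 75,501,400 + 7,460,000×27.48 = 280,502,200; volume = 11,550,000 m³; S = 24.286 g/kg
After stage 2: salt = 280,502,200 + 21,700,000×0.72 = 296,126,200; volume = 33,250,000 m³; S = 8.906 g/kg
After stage 3: salt = 296,126,200 + 34,900,000×0.08 = 298,918,200; volume = 68,150,000 m³
S = 298,918,200 / 68,150,000 = 4.3862 g/kg

4.39 g/kg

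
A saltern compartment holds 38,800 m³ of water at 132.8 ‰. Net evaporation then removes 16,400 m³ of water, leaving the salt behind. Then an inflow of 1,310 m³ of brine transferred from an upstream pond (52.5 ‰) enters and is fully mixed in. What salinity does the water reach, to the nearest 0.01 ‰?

After evaporation: salt = 38,800×132.8 = 5,152,640; volume = 38,800 − 16,400 = 22,400 m³
After mixing: salt = 5,152,640 + 1,310×52.5 = 5,221,415; volume = 22,400 + 1,310 = 23,710 m³
S = 5,221,415 / 23,710 = 220.2199 ‰

220.22 ‰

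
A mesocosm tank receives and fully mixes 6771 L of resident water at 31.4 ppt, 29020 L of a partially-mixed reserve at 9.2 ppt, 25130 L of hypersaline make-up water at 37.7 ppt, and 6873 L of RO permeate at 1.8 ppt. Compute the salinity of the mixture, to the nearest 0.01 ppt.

Conserving salt mass:
salt = 6,771×31.4 + 29,020×9.2 + 25,130×37.7 + 6,873×1.8 = 212,609.4 + 266,984 + 947,401 + 12,371.4 = 1,439,365.8
volume = 6,771 + 29,020 + 25,130 + 6,873 = 67,794 L
S = 1,439,365.8 / 67,794 = 21.2315 ppt

21.23 ppt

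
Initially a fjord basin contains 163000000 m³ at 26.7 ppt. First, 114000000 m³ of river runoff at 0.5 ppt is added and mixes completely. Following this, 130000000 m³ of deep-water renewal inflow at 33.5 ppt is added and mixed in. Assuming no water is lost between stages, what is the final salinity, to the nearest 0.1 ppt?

21.5 ppt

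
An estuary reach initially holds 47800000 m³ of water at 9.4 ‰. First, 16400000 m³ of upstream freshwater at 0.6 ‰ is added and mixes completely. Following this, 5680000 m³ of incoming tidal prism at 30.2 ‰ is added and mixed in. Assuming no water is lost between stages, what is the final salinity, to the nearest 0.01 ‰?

9.03 ‰

Total salt / total volume:
Initial salt = 47,800,000×9.4 = 449,320,000
After stage 1: salt = 449,320,000 + 16,400,000×0.6 = 459,160,000; volume = 64,200,000 m³; S = 7.152 ‰
After stage 2: salt = 459,160,000 + 5,680,000×30.2 = 630,696,000; volume = 69,880,000 m³
S = 630,696,000 / 69,880,000 = 9.0254 ‰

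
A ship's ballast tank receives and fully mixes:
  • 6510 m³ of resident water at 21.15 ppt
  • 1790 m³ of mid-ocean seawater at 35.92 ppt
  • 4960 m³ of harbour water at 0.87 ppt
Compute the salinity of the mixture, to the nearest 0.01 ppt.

15.56 ppt

Salt balance:
salt = 6,510×21.15 + 1,790×35.92 + 4,960×0.87 = 137,686.5 + 64,296.8 + 4,315.2 = 206,298.5
volume = 6,510 + 1,790 + 4,960 = 13,260 m³
S = 206,298.5 / 13,260 = 15.558 ppt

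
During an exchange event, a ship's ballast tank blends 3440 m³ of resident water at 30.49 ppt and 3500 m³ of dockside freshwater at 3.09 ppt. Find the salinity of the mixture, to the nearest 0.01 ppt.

Conserving salt mass:
salt = 3,440×30.49 + 3,500×3.09 = 104,885.6 + 10,815 = 115,700.6
volume = 3,440 + 3,500 = 6,940 m³
S = 115,700.6 / 6,940 = 16.6716 ppt

16.67 ppt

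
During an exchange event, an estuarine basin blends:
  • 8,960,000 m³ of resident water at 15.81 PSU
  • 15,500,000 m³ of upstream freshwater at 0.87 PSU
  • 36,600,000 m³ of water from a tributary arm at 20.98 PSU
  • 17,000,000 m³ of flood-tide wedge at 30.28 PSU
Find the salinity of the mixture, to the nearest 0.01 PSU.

18.42 PSU

Mass of salt is conserved:
salt = 8,960,000×15.81 + 15,500,000×0.87 + 36,600,000×20.98 + 17,000,000×30.28 = 141,657,600 + 13,485,000 + 767,868,000 + 514,760,000 = 1,437,770,600
volume = 8,960,000 + 15,500,000 + 36,600,000 + 17,000,000 = 78,060,000 m³
S = 1,437,770,600 / 78,060,000 = 18.4188 PSU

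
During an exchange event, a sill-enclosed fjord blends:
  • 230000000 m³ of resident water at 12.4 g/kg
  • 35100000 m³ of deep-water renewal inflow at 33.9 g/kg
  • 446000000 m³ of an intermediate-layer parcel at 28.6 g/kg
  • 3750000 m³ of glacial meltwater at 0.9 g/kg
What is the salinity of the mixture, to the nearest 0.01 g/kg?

23.50 g/kg

Total salt / total volume:
salt = 230,000,000×12.4 + 35,100,000×33.9 + 446,000,000×28.6 + 3,750,000×0.9 = 2,852,000,000 + 1,189,890,000 + 12,755,600,000 + 3,375,000 = 16,800,865,000
volume = 230,000,000 + 35,100,000 + 446,000,000 + 3,750,000 = 714,850,000 m³
S = 16,800,865,000 / 714,850,000 = 23.5026 g/kg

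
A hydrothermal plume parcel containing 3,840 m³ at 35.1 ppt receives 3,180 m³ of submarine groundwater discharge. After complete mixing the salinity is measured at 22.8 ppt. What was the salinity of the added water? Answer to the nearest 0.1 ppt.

7.9 ppt

Salt balance: 3,840×35.1 + 3,180×S = 7,020×22.8
134,784 + 3,180·S = 160,056
S = (160,056 − 134,784) / 3,180 = 7.9472 ppt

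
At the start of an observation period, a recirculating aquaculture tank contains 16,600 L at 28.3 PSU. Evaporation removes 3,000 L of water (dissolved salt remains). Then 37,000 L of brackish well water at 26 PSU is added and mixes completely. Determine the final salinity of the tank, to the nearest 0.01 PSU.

After evaporation: salt = 16,600×28.3 = 469,780; volume = 16,600 − 3,000 = 13,600 L
After mixing: salt = 469,780 + 37,000×26 = 1,431,780; volume = 13,600 + 37,000 = 50,600 L
S = 1,431,780 / 50,600 = 28.296 PSU

28.30 PSU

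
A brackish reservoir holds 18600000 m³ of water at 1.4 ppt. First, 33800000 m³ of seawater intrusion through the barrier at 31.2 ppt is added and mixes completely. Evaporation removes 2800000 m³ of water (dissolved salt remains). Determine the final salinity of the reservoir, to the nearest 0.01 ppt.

After mixing: salt = 18,600,000×1.4 + 33,800,000×31.2 = 1,080,600,000; volume = 52,400,000 m³
After evaporation: salt unchanged = 1,080,600,000; volume = 52,400,000 − 2,800,000 = 49,600,000 m³
S = 1,080,600,000 / 49,600,000 = 21.7863 ppt

21.79 ppt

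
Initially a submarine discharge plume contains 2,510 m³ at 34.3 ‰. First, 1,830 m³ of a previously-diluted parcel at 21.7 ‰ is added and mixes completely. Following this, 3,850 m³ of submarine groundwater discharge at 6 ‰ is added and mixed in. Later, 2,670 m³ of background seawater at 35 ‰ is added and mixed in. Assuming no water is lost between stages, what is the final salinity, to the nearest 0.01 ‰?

Mass of salt is conserved:
Initial salt = 2,510×34.3 = 86,093
After stage 1: salt = 86,093 + 1,830×21.7 = 125,804; volume = 4,340 m³; S = 28.987 ‰
After stage 2: salt = 125,804 + 3,850×6 = 148,904; volume = 8,190 m³; S = 18.181 ‰
After stage 3: salt = 148,904 + 2,670×35 = 242,354; volume = 10,860 m³
S = 242,354 / 10,860 = 22.3162 ‰

22.32 ‰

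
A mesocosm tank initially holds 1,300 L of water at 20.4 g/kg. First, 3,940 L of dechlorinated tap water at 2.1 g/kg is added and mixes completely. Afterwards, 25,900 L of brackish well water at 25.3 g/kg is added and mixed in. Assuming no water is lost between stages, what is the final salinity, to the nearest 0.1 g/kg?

22.2 g/kg

Total salt / total volume:
Initial salt = 1,300×20.4 = 26,520
After stage 1: salt = 26,520 + 3,940×2.1 = 34,794; volume = 5,240 L; S = 6.64 g/kg
After stage 2: salt = 34,794 + 25,900×25.3 = 690,064; volume = 31,140 L
S = 690,064 / 31,140 = 22.1601 g/kg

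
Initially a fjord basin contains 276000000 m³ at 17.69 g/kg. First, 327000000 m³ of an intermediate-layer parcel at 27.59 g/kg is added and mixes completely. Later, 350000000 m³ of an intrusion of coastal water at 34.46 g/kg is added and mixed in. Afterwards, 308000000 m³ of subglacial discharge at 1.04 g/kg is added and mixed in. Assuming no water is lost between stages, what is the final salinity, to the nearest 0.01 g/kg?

20.85 g/kg

Mass of salt is conserved:
Initial salt = 276,000,000×17.69 = 4,882,440,000
After stage 1: salt = 4,882,440,000 + 327,000,000×27.59 = 13,904,370,000; volume = 603,000,000 m³; S = 23.059 g/kg
After stage 2: salt = 13,904,370,000 + 350,000,000×34.46 = 25,965,370,000; volume = 953,000,000 m³; S = 27.246 g/kg
After stage 3: salt = 25,965,370,000 + 308,000,000×1.04 = 26,285,690,000; volume = 1,261,000,000 m³
S = 26,285,690,000 / 1,261,000,000 = 20.8451 g/kg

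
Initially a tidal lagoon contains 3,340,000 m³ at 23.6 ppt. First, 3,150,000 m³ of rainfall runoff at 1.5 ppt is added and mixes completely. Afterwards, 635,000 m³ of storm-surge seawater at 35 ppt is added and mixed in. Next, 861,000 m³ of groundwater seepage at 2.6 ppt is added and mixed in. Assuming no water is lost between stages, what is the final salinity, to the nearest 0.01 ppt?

13.53 ppt

Weighted by volume,
Initial salt = 3,340,000×23.6 = 78,824,000
After stage 1: salt = 78,824,000 + 3,150,000×1.5 = 83,549,000; volume = 6,490,000 m³; S = 12.873 ppt
After stage 2: salt = 83,549,000 + 635,000×35 = 105,774,000; volume = 7,125,000 m³; S = 14.845 ppt
After stage 3: salt = 105,774,000 + 861,000×2.6 = 108,012,600; volume = 7,986,000 m³
S = 108,012,600 / 7,986,000 = 13.5252 ppt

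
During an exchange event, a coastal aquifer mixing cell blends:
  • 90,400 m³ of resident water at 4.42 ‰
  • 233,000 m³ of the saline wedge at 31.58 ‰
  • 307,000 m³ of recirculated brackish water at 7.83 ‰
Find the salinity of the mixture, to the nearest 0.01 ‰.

16.12 ‰

Salt balance:
salt = 90,400×4.42 + 233,000×31.58 + 307,000×7.83 = 399,568 + 7,358,140 + 2,403,810 = 10,161,518
volume = 90,400 + 233,000 + 307,000 = 630,400 m³
S = 10,161,518 / 630,400 = 16.1192 ‰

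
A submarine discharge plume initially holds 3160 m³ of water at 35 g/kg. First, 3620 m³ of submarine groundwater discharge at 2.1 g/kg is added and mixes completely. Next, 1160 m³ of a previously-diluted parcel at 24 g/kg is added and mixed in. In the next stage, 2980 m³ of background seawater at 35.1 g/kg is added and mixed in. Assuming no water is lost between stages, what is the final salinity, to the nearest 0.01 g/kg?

22.95 g/kg

Salt balance:
Initial salt = 3,160×35 = 110,600
After stage 1: salt = 110,600 + 3,620×2.1 = 118,202; volume = 6,780 m³; S = 17.434 g/kg
After stage 2: salt = 118,202 + 1,160×24 = 146,042; volume = 7,940 m³; S = 18.393 g/kg
After stage 3: salt = 146,042 + 2,980×35.1 = 250,640; volume = 10,920 m³
S = 250,640 / 10,920 = 22.9524 g/kg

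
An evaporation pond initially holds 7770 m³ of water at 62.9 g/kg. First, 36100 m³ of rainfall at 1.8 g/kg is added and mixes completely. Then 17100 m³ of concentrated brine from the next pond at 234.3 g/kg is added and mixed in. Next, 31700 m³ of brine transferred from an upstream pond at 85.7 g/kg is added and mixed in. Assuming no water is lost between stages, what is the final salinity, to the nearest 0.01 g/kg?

Total salt / total volume:
Initial salt = 7,770×62.9 = 488,733
After stage 1: salt = 488,733 + 36,100×1.8 = 553,713; volume = 43,870 m³; S = 12.622 g/kg
After stage 2: salt = 553,713 + 17,100×234.3 = 4,560,243; volume = 60,970 m³; S = 74.795 g/kg
After stage 3: salt = 4,560,243 + 31,700×85.7 = 7,276,933; volume = 92,670 m³
S = 7,276,933 / 92,670 = 78.5252 g/kg

78.53 g/kg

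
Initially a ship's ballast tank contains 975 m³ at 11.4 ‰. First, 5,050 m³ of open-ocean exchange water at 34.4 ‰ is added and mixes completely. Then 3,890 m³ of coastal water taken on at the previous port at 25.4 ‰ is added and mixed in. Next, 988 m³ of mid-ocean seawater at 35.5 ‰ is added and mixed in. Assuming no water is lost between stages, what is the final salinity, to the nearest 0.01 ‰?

Salt balance:
Initial salt = 975×11.4 = 11,115
After stage 1: salt = 11,115 + 5,050×34.4 = 184,835; volume = 6,025 m³; S = 30.678 ‰
After stage 2: salt = 184,835 + 3,890×25.4 = 283,641; volume = 9,915 m³; S = 28.607 ‰
After stage 3: salt = 283,641 + 988×35.5 = 318,715; volume = 10,903 m³
S = 318,715 / 10,903 = 29.2319 ‰

29.23 ‰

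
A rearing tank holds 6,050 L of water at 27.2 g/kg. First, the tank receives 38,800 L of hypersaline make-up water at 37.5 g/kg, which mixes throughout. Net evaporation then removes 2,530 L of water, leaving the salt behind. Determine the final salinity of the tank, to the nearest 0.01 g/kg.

After mixing: salt = 6,050×27.2 + 38,800×37.5 = 1,619,560; volume = 44,850 L
After evaporation: salt unchanged = 1,619,560; volume = 44,850 − 2,530 = 42,320 L
S = 1,619,560 / 42,320 = 38.2694 g/kg

38.27 g/kg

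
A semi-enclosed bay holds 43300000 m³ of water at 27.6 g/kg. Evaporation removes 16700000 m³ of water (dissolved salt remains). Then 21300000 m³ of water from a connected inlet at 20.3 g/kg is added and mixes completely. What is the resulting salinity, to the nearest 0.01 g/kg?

After evaporation: salt = 43,300,000×27.6 = 1,195,080,000; volume = 43,300,000 − 16,700,000 = 26,600,000 m³
After mixing: salt = 1,195,080,000 + 21,300,000×20.3 = 1,627,470,000; volume = 26,600,000 + 21,300,000 = 47,900,000 m³
S = 1,627,470,000 / 47,900,000 = 33.9764 g/kg

33.98 g/kg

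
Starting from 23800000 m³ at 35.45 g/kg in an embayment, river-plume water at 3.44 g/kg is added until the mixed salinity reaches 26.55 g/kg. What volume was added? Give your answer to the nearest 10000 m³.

Salt balance: 23,800,000×35.45 + V×3.44 = (23,800,000+V)×26.55
843,710,000 + 3.44V = 631,890,000 + 26.55V
211,820,000 = 23.11V
V = 9,165,729.12 m³

9170000 m³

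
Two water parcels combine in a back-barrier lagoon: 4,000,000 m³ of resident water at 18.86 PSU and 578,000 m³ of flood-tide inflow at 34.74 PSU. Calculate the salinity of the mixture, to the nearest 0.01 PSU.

20.86 PSU

Salt balance:
salt = 4,000,000×18.86 + 578,000×34.74 = 75,440,000 + 20,079,720 = 95,519,720
volume = 4,000,000 + 578,000 = 4,578,000 m³
S = 95,519,720 / 4,578,000 = 20.8649 PSU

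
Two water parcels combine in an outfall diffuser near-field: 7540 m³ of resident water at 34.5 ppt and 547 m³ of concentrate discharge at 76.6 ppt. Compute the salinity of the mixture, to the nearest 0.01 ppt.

37.35 ppt

Conserving salt mass:
salt = 7,540×34.5 + 547×76.6 = 260,130 + 41,900.2 = 302,030.2
volume = 7,540 + 547 = 8,087 m³
S = 302,030.2 / 8,087 = 37.3476 ppt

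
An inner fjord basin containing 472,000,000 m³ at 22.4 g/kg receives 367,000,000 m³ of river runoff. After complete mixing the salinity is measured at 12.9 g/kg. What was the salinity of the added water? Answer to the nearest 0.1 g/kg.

Salt balance: 472,000,000×22.4 + 367,000,000×S = 839,000,000×12.9
10,572,800,000 + 367,000,000·S = 10,823,100,000
S = (10,823,100,000 − 10,572,800,000) / 367,000,000 = 0.682 g/kg

0.7 g/kg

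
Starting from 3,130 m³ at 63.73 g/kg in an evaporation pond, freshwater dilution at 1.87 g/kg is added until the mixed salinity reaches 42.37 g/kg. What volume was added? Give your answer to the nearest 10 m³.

1650 m³

Salt balance: 3,130×63.73 + V×1.87 = (3,130+V)×42.37
199,474.9 + 1.87V = 132,618.1 + 42.37V
66,856.8 = 40.5V
V = 1,650.79 m³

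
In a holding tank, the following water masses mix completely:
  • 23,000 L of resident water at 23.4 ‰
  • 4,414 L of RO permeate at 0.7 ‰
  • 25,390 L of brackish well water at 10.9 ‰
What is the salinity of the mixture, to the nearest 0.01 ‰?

15.49 ‰

Salt balance:
salt = 23,000×23.4 + 4,414×0.7 + 25,390×10.9 = 538,200 + 3,089.8 + 276,751 = 818,040.8
volume = 23,000 + 4,414 + 25,390 = 52,804 L
S = 818,040.8 / 52,804 = 15.492 ‰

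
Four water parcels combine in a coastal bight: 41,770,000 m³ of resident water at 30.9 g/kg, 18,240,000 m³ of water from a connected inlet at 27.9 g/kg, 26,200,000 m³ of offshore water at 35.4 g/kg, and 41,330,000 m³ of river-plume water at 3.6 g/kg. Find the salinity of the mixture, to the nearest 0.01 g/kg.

Total salt / total volume:
salt = 41,770,000×30.9 + 18,240,000×27.9 + 26,200,000×35.4 + 41,330,000×3.6 = 1,290,693,000 + 508,896,000 + 927,480,000 + 148,788,000 = 2,875,857,000
volume = 41,770,000 + 18,240,000 + 26,200,000 + 41,330,000 = 127,540,000 m³
S = 2,875,857,000 / 127,540,000 = 22.5487 g/kg

22.55 g/kg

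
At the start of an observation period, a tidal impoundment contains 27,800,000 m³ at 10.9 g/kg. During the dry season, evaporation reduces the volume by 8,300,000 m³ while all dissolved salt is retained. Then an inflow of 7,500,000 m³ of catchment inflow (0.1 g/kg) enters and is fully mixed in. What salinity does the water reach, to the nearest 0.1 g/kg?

11.3 g/kg

After evaporation: salt = 27,800,000×10.9 = 303,020,000; volume = 27,800,000 − 8,300,000 = 19,500,000 m³
After mixing: salt = 303,020,000 + 7,500,000×0.1 = 303,770,000; volume = 19,500,000 + 7,500,000 = 27,000,000 m³
S = 303,770,000 / 27,000,000 = 11.2507 g/kg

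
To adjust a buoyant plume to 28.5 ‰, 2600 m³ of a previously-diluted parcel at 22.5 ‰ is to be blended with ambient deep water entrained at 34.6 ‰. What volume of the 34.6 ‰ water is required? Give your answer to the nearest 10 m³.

2560 m³

Salt balance: 2,600×22.5 + V×34.6 = (2,600+V)×28.5
58,500 + 34.6V = 74,100 + 28.5V
15,600 = 6.1V
V = 2,557.38 m³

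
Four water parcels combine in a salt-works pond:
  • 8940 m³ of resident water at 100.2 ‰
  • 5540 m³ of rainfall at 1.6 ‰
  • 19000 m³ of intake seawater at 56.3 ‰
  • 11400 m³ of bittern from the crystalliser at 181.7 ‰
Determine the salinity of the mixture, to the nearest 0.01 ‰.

90.15 ‰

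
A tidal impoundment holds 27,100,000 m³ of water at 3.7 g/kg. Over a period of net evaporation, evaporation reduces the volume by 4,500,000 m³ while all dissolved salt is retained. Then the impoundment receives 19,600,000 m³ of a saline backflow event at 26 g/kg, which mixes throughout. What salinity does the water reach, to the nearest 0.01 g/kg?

14.45 g/kg

After evaporation: salt = 27,100,000×3.7 = 100,270,000; volume = 27,100,000 − 4,500,000 = 22,600,000 m³
After mixing: salt = 100,270,000 + 19,600,000×26 = 609,870,000; volume = 22,600,000 + 19,600,000 = 42,200,000 m³
S = 609,870,000 / 42,200,000 = 14.4519 g/kg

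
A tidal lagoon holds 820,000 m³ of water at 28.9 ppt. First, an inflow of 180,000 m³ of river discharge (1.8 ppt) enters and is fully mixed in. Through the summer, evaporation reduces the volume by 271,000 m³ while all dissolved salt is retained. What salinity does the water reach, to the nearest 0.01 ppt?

After mixing: salt = 820,000×28.9 + 180,000×1.8 = 24,022,000; volume = 1,000,000 m³
After evaporation: salt unchanged = 24,022,000; volume = 1,000,000 − 271,000 = 729,000 m³
S = 24,022,000 / 729,000 = 32.952 ppt

32.95 ppt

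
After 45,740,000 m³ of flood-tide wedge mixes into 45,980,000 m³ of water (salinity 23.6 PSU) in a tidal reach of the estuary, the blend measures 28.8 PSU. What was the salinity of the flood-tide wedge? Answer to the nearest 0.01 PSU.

34.03 PSU

Salt balance: 45,980,000×23.6 + 45,740,000×S = 91,720,000×28.8
1,085,128,000 + 45,740,000·S = 2,641,536,000
S = (2,641,536,000 − 1,085,128,000) / 45,740,000 = 34.0273 PSU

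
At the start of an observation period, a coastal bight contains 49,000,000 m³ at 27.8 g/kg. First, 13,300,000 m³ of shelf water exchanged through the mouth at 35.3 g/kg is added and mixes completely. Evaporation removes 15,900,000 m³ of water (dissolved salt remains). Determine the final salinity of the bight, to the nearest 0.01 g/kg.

39.48 g/kg

After mixing: salt = 49,000,000×27.8 + 13,300,000×35.3 = 1,831,690,000; volume = 62,300,000 m³
After evaporation: salt unchanged = 1,831,690,000; volume = 62,300,000 − 15,900,000 = 46,400,000 m³
S = 1,831,690,000 / 46,400,000 = 39.4761 g/kg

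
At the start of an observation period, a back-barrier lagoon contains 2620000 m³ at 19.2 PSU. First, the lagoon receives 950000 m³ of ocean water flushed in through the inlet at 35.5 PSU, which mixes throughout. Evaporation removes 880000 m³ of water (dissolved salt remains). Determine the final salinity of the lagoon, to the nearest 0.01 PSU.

31.24 PSU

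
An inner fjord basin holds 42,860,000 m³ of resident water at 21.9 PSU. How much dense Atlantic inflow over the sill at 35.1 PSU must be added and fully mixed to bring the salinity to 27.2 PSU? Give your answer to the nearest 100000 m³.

Salt balance: 42,860,000×21.9 + V×35.1 = (42,860,000+V)×27.2
938,634,000 + 35.1V = 1,165,792,000 + 27.2V
227,158,000 = 7.9V
V = 28,754,177.22 m³

28800000 m³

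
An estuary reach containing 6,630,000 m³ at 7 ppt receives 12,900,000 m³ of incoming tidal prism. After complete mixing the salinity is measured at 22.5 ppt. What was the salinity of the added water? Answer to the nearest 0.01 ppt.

Salt balance: 6,630,000×7 + 12,900,000×S = 19,530,000×22.5
46,410,000 + 12,900,000·S = 439,425,000
S = (439,425,000 − 46,410,000) / 12,900,000 = 30.4663 ppt

30.47 ppt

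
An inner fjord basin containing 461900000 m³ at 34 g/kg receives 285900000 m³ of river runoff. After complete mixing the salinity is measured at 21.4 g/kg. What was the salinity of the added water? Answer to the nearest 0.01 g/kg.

Salt balance: 461,900,000×34 + 285,900,000×S = 747,800,000×21.4
15,704,600,000 + 285,900,000·S = 16,002,920,000
S = (16,002,920,000 − 15,704,600,000) / 285,900,000 = 1.0434 g/kg

1.04 g/kg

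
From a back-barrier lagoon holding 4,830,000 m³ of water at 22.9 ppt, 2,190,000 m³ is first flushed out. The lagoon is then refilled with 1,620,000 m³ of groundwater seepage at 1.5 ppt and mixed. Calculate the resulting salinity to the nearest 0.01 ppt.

Remaining after removal: 2,640,000 m³ at 22.9 ppt (salt = 60,456,000)
After addition: salt = 60,456,000 + 1,620,000×1.5 = 62,886,000; volume = 4,260,000 m³
S = 62,886,000 / 4,260,000 = 14.762 ppt

14.76 ppt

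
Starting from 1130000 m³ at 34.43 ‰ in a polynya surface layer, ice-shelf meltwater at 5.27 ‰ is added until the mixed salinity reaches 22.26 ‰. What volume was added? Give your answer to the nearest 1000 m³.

809000 m³

Salt balance: 1,130,000×34.43 + V×5.27 = (1,130,000+V)×22.26
38,905,900 + 5.27V = 25,153,800 + 22.26V
13,752,100 = 16.99V
V = 809,423.19 m³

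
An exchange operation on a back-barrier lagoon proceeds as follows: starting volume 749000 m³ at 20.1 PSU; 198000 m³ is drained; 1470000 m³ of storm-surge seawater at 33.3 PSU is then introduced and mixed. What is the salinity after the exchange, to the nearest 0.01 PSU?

29.70 PSU

Remaining after removal: 551,000 m³ at 20.1 PSU (salt = 11,075,100)
After addition: salt = 11,075,100 + 1,470,000×33.3 = 60,026,100; volume = 2,021,000 m³
S = 60,026,100 / 2,021,000 = 29.7012 PSU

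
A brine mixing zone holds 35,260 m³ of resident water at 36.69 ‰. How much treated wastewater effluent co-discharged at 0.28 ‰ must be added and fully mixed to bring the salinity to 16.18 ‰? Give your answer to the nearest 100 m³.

45500 m³

Salt balance: 35,260×36.69 + V×0.28 = (35,260+V)×16.18
1,293,689.4 + 0.28V = 570,506.8 + 16.18V
723,182.6 = 15.9V
V = 45,483.18 m³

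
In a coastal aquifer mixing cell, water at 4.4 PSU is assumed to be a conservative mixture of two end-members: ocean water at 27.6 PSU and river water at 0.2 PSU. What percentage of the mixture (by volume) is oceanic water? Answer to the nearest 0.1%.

15.3%

Let g be the oceanic fraction. Salt balance per unit volume:
g×27.6 + (1−g)×0.2 = 4.4
g = (4.4 − 0.2) / (27.6 − 0.2) = 4.2/27.4 = 0.1533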